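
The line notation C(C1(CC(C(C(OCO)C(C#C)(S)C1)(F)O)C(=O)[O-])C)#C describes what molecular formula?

C14H16FO5S-

Heavy atoms from the SMILES: 14 C, 1 F, 5 O, 1 S.
Implicit hydrogens by atom environment:
  6 × C: no H
  4 × C: 1 H each → 4
  3 × C: 2 H each → 6
  2 × O: 1 H each → 2
  2 × O: no H
  1 × C: 3 H
  1 × F: no H
  1 × O (charge -1): no H
  1 × S: 1 H
  Total hydrogens = 16.
Net charge -1.
Molecular formula: C14H16FO5S-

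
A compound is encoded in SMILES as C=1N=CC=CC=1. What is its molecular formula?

Heavy atoms from the SMILES: 5 C, 1 N.
Implicit hydrogens by atom environment:
  5 × C (aromatic): 1 H each → 5
  1 × N (aromatic): no H
  Total hydrogens = 5.
Molecular formula: C5H5N

C5H5N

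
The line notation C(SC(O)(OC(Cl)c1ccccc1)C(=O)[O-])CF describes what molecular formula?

Heavy atoms from the SMILES: 11 C, 1 Cl, 1 F, 4 O, 1 S.
Implicit hydrogens by atom environment:
  5 × C (aromatic): 1 H each → 5
  2 × C: 2 H each → 4
  2 × C: no H
  2 × O: no H
  1 × C: 1 H
  1 × C (aromatic): no H
  1 × Cl: no H
  1 × F: no H
  1 × O: 1 H
  1 × O (charge -1): no H
  1 × S: no H
  Total hydrogens = 11.
Net charge -1.
Molecular formula: C11H11ClFO4S-

C11H11ClFO4S-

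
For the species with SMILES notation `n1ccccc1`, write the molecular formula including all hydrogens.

C5H5N

Heavy atoms from the SMILES: 5 C, 1 N.
Implicit hydrogens by atom environment:
  5 × C (aromatic): 1 H each → 5
  1 × N (aromatic): no H
  Total hydrogens = 5.
Molecular formula: C5H5N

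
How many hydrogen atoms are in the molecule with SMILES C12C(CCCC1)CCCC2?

18

Hydrogens are implicit in SMILES; fill each atom to its normal valence:
  8 × C: 2 H each → 16
  2 × C: 1 H each → 2
  Total hydrogens = 18.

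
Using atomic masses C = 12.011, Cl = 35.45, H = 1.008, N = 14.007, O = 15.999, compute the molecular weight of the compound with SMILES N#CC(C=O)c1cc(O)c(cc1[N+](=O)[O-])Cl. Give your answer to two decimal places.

Molecular formula: C9H5ClN2O4.
M = 9×12.011 + 1×35.45 + 5×1.008 + 2×14.007 + 4×15.999 = 240.60 g/mol.

240.60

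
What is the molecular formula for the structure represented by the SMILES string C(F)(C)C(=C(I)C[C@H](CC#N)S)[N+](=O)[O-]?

C8H10FIN2O2S

Heavy atoms from the SMILES: 8 C, 1 F, 1 I, 2 N, 2 O, 1 S.
Implicit hydrogens by atom environment:
  3 × C: no H
  2 × C: 2 H each → 4
  2 × C: 1 H each → 2
  1 × C: 3 H
  1 × F: no H
  1 × I: no H
  1 × N (charge +1): no H
  1 × N: no H
  1 × O: no H
  1 × O (charge -1): no H
  1 × S: 1 H
  Total hydrogens = 10.
Molecular formula: C8H10FIN2O2S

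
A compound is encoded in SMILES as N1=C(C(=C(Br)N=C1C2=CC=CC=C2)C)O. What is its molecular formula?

Heavy atoms from the SMILES: 1 Br, 11 C, 2 N, 1 O.
Implicit hydrogens by atom environment:
  5 × C (aromatic): 1 H each → 5
  5 × C (aromatic): no H
  2 × N (aromatic): no H
  1 × Br: no H
  1 × C: 3 H
  1 × O: 1 H
  Total hydrogens = 9.
Molecular formula: C11H9BrN2O

C11H9BrN2O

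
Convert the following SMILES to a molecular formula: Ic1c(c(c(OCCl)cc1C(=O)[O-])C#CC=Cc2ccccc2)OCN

C19H14ClINO4-

Heavy atoms from the SMILES: 19 C, 1 Cl, 1 I, 1 N, 4 O.
Implicit hydrogens by atom environment:
  6 × C (aromatic): 1 H each → 6
  6 × C (aromatic): no H
  3 × C: no H
  3 × O: no H
  2 × C: 2 H each → 4
  2 × C: 1 H each → 2
  1 × Cl: no H
  1 × I: no H
  1 × N: 2 H
  1 × O (charge -1): no H
  Total hydrogens = 14.
Net charge -1.
Molecular formula: C19H14ClINO4-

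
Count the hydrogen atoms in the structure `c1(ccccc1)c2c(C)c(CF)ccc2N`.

Hydrogens are implicit in SMILES; fill each atom to its normal valence:
  7 × C (aromatic): 1 H each → 7
  5 × C (aromatic): no H
  1 × C: 3 H
  1 × C: 2 H
  1 × F: no H
  1 × N: 2 H
  Total hydrogens = 14.

14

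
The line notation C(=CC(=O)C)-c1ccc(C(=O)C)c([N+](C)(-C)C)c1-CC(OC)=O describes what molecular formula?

C18H24NO4+

Heavy atoms from the SMILES: 18 C, 1 N, 4 O.
Implicit hydrogens by atom environment:
  6 × C: 3 H each → 18
  4 × C (aromatic): no H
  4 × O: no H
  3 × C: no H
  2 × C (aromatic): 1 H each → 2
  2 × C: 1 H each → 2
  1 × C: 2 H
  1 × N (charge +1): no H
  Total hydrogens = 24.
Net charge +1.
Molecular formula: C18H24NO4+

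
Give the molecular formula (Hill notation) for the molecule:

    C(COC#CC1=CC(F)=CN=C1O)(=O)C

Heavy atoms from the SMILES: 10 C, 1 F, 1 N, 3 O.
Implicit hydrogens by atom environment:
  3 × C (aromatic): no H
  3 × C: no H
  2 × C (aromatic): 1 H each → 2
  2 × O: no H
  1 × C: 3 H
  1 × C: 2 H
  1 × F: no H
  1 × N (aromatic): no H
  1 × O: 1 H
  Total hydrogens = 8.
Molecular formula: C10H8FNO3

C10H8FNO3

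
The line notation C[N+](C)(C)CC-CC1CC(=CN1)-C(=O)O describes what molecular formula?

C11H21N2O2+

Heavy atoms from the SMILES: 11 C, 2 N, 2 O.
Implicit hydrogens by atom environment:
  4 × C: 2 H each → 8
  3 × C: 3 H each → 9
  2 × C: 1 H each → 2
  2 × C: no H
  1 × N: 1 H
  1 × N (charge +1): no H
  1 × O: 1 H
  1 × O: no H
  Total hydrogens = 21.
Net charge +1.
Molecular formula: C11H21N2O2+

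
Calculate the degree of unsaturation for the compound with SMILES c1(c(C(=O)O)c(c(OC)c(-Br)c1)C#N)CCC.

7

Molecular formula from the SMILES: C12H12BrNO3.
DoU = (2C + 2 + N − H − X)/2 = (2·12 + 2 + 1 − 12 − 1)/2 = 14/2 = 7.
(Structurally: 1 ring(s) + 6 π bond(s) = 7.)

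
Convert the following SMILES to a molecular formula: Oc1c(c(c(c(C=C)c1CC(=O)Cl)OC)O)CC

Heavy atoms from the SMILES: 13 C, 1 Cl, 4 O.
Implicit hydrogens by atom environment:
  6 × C (aromatic): no H
  3 × C: 2 H each → 6
  2 × C: 3 H each → 6
  2 × O: 1 H each → 2
  2 × O: no H
  1 × C: 1 H
  1 × C: no H
  1 × Cl: no H
  Total hydrogens = 15.
Molecular formula: C13H15ClO4

C13H15ClO4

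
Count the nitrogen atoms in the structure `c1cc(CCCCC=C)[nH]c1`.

The symbol for nitrogen appears 1 time in the SMILES.

1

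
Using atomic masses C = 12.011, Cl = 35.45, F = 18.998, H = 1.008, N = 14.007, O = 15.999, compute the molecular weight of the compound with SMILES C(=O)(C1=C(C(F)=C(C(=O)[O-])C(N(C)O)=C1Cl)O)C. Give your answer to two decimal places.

276.62

Molecular formula: C10H8ClFNO5-.
M = 10×12.011 + 1×35.45 + 1×18.998 + 8×1.008 + 1×14.007 + 5×15.999 = 276.62 g/mol.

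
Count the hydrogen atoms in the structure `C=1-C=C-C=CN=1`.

5

Hydrogens are implicit in SMILES; fill each atom to its normal valence:
  5 × C (aromatic): 1 H each → 5
  1 × N (aromatic): no H
  Total hydrogens = 5.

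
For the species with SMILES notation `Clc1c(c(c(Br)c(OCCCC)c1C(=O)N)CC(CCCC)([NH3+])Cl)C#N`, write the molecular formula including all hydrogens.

C18H25BrCl2N3O2+

Heavy atoms from the SMILES: 1 Br, 18 C, 2 Cl, 3 N, 2 O.
Implicit hydrogens by atom environment:
  7 × C: 2 H each → 14
  6 × C (aromatic): no H
  3 × C: no H
  2 × C: 3 H each → 6
  2 × Cl: no H
  2 × O: no H
  1 × Br: no H
  1 × N (charge +1): 3 H
  1 × N: 2 H
  1 × N: no H
  Total hydrogens = 25.
Net charge +1.
Molecular formula: C18H25BrCl2N3O2+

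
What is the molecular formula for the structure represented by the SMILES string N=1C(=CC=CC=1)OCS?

Heavy atoms from the SMILES: 6 C, 1 N, 1 O, 1 S.
Implicit hydrogens by atom environment:
  4 × C (aromatic): 1 H each → 4
  1 × C: 2 H
  1 × C (aromatic): no H
  1 × N (aromatic): no H
  1 × O: no H
  1 × S: 1 H
  Total hydrogens = 7.
Molecular formula: C6H7NOS

C6H7NOS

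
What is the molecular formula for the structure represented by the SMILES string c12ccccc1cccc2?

C10H8

Heavy atoms from the SMILES: 10 C.
Implicit hydrogens by atom environment:
  8 × C (aromatic): 1 H each → 8
  2 × C (aromatic): no H
  Total hydrogens = 8.
Molecular formula: C10H8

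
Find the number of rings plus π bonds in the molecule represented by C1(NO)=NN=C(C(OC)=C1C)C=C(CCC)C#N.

7

Molecular formula from the SMILES: C12H16N4O2.
DoU = (2C + 2 + N − H − X)/2 = (2·12 + 2 + 4 − 16 − 0)/2 = 14/2 = 7.
(Structurally: 1 ring(s) + 6 π bond(s) = 7.)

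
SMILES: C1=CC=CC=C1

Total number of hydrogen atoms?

6

Hydrogens are implicit in SMILES; fill each atom to its normal valence:
  6 × C (aromatic): 1 H each → 6
  Total hydrogens = 6.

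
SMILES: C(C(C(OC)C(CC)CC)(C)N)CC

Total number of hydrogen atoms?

Hydrogens are implicit in SMILES; fill each atom to its normal valence:
  5 × C: 3 H each → 15
  4 × C: 2 H each → 8
  2 × C: 1 H each → 2
  1 × C: no H
  1 × N: 2 H
  1 × O: no H
  Total hydrogens = 27.

27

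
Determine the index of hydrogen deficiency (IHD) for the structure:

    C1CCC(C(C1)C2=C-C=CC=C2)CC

Molecular formula from the SMILES: C14H20.
DoU = (2C + 2 + N − H − X)/2 = (2·14 + 2 + 0 − 20 − 0)/2 = 10/2 = 5.
(Structurally: 2 ring(s) + 3 π bond(s) = 5.)

5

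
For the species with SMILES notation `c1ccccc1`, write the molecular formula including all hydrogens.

C6H6

Heavy atoms from the SMILES: 6 C.
Implicit hydrogens by atom environment:
  6 × C (aromatic): 1 H each → 6
  Total hydrogens = 6.
Molecular formula: C6H6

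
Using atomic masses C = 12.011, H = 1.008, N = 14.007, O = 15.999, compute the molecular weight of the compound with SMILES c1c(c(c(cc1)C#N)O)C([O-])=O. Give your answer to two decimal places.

162.12

Molecular formula: C8H4NO3-.
M = 8×12.011 + 4×1.008 + 1×14.007 + 3×15.999 = 162.12 g/mol.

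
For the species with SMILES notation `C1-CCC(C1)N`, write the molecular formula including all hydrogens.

C5H11N

Heavy atoms from the SMILES: 5 C, 1 N.
Implicit hydrogens by atom environment:
  4 × C: 2 H each → 8
  1 × C: 1 H
  1 × N: 2 H
  Total hydrogens = 11.
Molecular formula: C5H11N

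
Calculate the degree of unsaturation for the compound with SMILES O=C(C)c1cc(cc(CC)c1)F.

Molecular formula from the SMILES: C10H11FO.
DoU = (2C + 2 + N − H − X)/2 = (2·10 + 2 + 0 − 11 − 1)/2 = 10/2 = 5.
(Structurally: 1 ring(s) + 4 π bond(s) = 5.)

5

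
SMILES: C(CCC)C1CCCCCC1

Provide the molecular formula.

Heavy atoms from the SMILES: 11 C.
Implicit hydrogens by atom environment:
  9 × C: 2 H each → 18
  1 × C: 3 H
  1 × C: 1 H
  Total hydrogens = 22.
Molecular formula: C11H22

C11H22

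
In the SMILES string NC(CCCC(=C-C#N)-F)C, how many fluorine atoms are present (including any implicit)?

1

The symbol for fluorine appears 1 time in the SMILES.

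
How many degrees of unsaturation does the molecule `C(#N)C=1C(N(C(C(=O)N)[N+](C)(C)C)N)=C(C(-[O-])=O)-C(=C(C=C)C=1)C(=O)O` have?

10

Molecular formula from the SMILES: C16H19N5O5.
DoU = (2C + 2 + N − H − X)/2 = (2·16 + 2 + 5 − 19 − 0)/2 = 20/2 = 10.
(Structurally: 1 ring(s) + 9 π bond(s) = 10.)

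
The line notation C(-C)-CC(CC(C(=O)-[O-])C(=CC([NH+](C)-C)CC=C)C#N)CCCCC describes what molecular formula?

C21H36N2O2

Heavy atoms from the SMILES: 21 C, 2 N, 2 O.
Implicit hydrogens by atom environment:
  9 × C: 2 H each → 18
  5 × C: 1 H each → 5
  4 × C: 3 H each → 12
  3 × C: no H
  1 × N (charge +1): 1 H
  1 × N: no H
  1 × O: no H
  1 × O (charge -1): no H
  Total hydrogens = 36.
Molecular formula: C21H36N2O2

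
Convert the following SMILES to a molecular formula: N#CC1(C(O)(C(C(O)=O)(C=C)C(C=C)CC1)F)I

Heavy atoms from the SMILES: 12 C, 1 F, 1 I, 1 N, 3 O.
Implicit hydrogens by atom environment:
  5 × C: no H
  4 × C: 2 H each → 8
  3 × C: 1 H each → 3
  2 × O: 1 H each → 2
  1 × F: no H
  1 × I: no H
  1 × N: no H
  1 × O: no H
  Total hydrogens = 13.
Molecular formula: C12H13FINO3

C12H13FINO3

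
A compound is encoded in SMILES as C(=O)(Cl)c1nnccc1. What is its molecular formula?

C5H3ClN2O

Heavy atoms from the SMILES: 5 C, 1 Cl, 2 N, 1 O.
Implicit hydrogens by atom environment:
  3 × C (aromatic): 1 H each → 3
  2 × N (aromatic): no H
  1 × C (aromatic): no H
  1 × C: no H
  1 × Cl: no H
  1 × O: no H
  Total hydrogens = 3.
Molecular formula: C5H3ClN2O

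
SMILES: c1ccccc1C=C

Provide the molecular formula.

C8H8

Heavy atoms from the SMILES: 8 C.
Implicit hydrogens by atom environment:
  5 × C (aromatic): 1 H each → 5
  1 × C: 2 H
  1 × C: 1 H
  1 × C (aromatic): no H
  Total hydrogens = 8.
Molecular formula: C8H8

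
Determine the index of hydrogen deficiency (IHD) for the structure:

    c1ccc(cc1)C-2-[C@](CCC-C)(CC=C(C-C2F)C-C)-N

6

Molecular formula from the SMILES: C19H28FN.
DoU = (2C + 2 + N − H − X)/2 = (2·19 + 2 + 1 − 28 − 1)/2 = 12/2 = 6.
(Structurally: 2 ring(s) + 4 π bond(s) = 6.)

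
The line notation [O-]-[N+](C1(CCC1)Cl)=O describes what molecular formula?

Heavy atoms from the SMILES: 4 C, 1 Cl, 1 N, 2 O.
Implicit hydrogens by atom environment:
  3 × C: 2 H each → 6
  1 × C: no H
  1 × Cl: no H
  1 × N (charge +1): no H
  1 × O: no H
  1 × O (charge -1): no H
  Total hydrogens = 6.
Molecular formula: C4H6ClNO2

C4H6ClNO2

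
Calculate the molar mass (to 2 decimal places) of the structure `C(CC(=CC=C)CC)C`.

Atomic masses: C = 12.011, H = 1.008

Molecular formula: C9H16.
M = 9×12.011 + 16×1.008 = 124.23 g/mol.

124.23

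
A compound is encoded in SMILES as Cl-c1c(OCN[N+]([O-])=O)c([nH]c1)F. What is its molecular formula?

C5H5ClFN3O3

Heavy atoms from the SMILES: 5 C, 1 Cl, 1 F, 3 N, 3 O.
Implicit hydrogens by atom environment:
  3 × C (aromatic): no H
  2 × O: no H
  1 × C: 2 H
  1 × C (aromatic): 1 H
  1 × Cl: no H
  1 × F: no H
  1 × N (aromatic): 1 H
  1 × N: 1 H
  1 × N (charge +1): no H
  1 × O (charge -1): no H
  Total hydrogens = 5.
Molecular formula: C5H5ClFN3O3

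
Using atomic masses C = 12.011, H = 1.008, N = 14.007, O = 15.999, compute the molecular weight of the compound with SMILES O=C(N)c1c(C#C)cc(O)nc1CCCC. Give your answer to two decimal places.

Molecular formula: C12H14N2O2.
M = 12×12.011 + 14×1.008 + 2×14.007 + 2×15.999 = 218.26 g/mol.

218.26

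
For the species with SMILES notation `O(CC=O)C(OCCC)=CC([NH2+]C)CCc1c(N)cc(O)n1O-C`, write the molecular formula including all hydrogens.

Heavy atoms from the SMILES: 16 C, 3 N, 5 O.
Implicit hydrogens by atom environment:
  5 × C: 2 H each → 10
  4 × O: no H
  3 × C: 3 H each → 9
  3 × C: 1 H each → 3
  3 × C (aromatic): no H
  1 × C (aromatic): 1 H
  1 × C: no H
  1 × N (charge +1): 2 H
  1 × N: 2 H
  1 × N (aromatic): no H
  1 × O: 1 H
  Total hydrogens = 28.
Net charge +1.
Molecular formula: C16H28N3O5+

C16H28N3O5+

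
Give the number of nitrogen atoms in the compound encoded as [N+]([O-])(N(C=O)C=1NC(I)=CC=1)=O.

3

The symbol for nitrogen appears 3 times in the SMILES.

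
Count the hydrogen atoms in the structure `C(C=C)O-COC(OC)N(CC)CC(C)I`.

Hydrogens are implicit in SMILES; fill each atom to its normal valence:
  5 × C: 2 H each → 10
  3 × C: 3 H each → 9
  3 × C: 1 H each → 3
  3 × O: no H
  1 × I: no H
  1 × N: no H
  Total hydrogens = 22.

22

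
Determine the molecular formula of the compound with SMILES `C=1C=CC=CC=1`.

C6H6

Heavy atoms from the SMILES: 6 C.
Implicit hydrogens by atom environment:
  6 × C (aromatic): 1 H each → 6
  Total hydrogens = 6.
Molecular formula: C6H6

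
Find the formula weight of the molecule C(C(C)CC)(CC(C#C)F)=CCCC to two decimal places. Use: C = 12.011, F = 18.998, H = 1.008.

196.31

Molecular formula: C13H21F.
M = 13×12.011 + 1×18.998 + 21×1.008 = 196.31 g/mol.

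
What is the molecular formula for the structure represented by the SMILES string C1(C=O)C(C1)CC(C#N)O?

Heavy atoms from the SMILES: 7 C, 1 N, 2 O.
Implicit hydrogens by atom environment:
  4 × C: 1 H each → 4
  2 × C: 2 H each → 4
  1 × C: no H
  1 × N: no H
  1 × O: 1 H
  1 × O: no H
  Total hydrogens = 9.
Molecular formula: C7H9NO2

C7H9NO2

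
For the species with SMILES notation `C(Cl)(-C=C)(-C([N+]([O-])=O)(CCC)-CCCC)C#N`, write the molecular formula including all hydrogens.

Heavy atoms from the SMILES: 12 C, 1 Cl, 2 N, 2 O.
Implicit hydrogens by atom environment:
  6 × C: 2 H each → 12
  3 × C: no H
  2 × C: 3 H each → 6
  1 × C: 1 H
  1 × Cl: no H
  1 × N: no H
  1 × N (charge +1): no H
  1 × O: no H
  1 × O (charge -1): no H
  Total hydrogens = 19.
Molecular formula: C12H19ClN2O2

C12H19ClN2O2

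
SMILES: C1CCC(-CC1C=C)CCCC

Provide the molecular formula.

C12H22

Heavy atoms from the SMILES: 12 C.
Implicit hydrogens by atom environment:
  8 × C: 2 H each → 16
  3 × C: 1 H each → 3
  1 × C: 3 H
  Total hydrogens = 22.
Molecular formula: C12H22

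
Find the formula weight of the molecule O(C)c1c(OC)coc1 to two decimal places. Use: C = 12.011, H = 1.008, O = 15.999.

Molecular formula: C6H8O3.
M = 6×12.011 + 8×1.008 + 3×15.999 = 128.13 g/mol.

128.13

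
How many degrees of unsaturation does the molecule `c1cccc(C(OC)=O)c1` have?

5

Molecular formula from the SMILES: C8H8O2.
DoU = (2C + 2 + N − H − X)/2 = (2·8 + 2 + 0 − 8 − 0)/2 = 10/2 = 5.
(Structurally: 1 ring(s) + 4 π bond(s) = 5.)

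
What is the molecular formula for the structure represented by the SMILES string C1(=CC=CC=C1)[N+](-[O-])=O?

C6H5NO2

Heavy atoms from the SMILES: 6 C, 1 N, 2 O.
Implicit hydrogens by atom environment:
  5 × C (aromatic): 1 H each → 5
  1 × C (aromatic): no H
  1 × N (charge +1): no H
  1 × O: no H
  1 × O (charge -1): no H
  Total hydrogens = 5.
Molecular formula: C6H5NO2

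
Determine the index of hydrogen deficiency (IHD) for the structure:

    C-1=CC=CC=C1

Molecular formula from the SMILES: C6H6.
DoU = (2C + 2 + N − H − X)/2 = (2·6 + 2 + 0 − 6 − 0)/2 = 8/2 = 4.
(Structurally: 1 ring(s) + 3 π bond(s) = 4.)

4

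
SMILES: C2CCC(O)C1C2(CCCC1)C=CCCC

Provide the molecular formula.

Heavy atoms from the SMILES: 15 C, 1 O.
Implicit hydrogens by atom environment:
  9 × C: 2 H each → 18
  4 × C: 1 H each → 4
  1 × C: 3 H
  1 × C: no H
  1 × O: 1 H
  Total hydrogens = 26.
Molecular formula: C15H26O

C15H26O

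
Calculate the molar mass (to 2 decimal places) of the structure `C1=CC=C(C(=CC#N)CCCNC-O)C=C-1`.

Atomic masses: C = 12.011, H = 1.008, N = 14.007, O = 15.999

216.28

Molecular formula: C13H16N2O.
M = 13×12.011 + 16×1.008 + 2×14.007 + 1×15.999 = 216.28 g/mol.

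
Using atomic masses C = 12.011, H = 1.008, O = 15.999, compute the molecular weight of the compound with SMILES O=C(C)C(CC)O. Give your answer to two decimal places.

102.13

Molecular formula: C5H10O2.
M = 5×12.011 + 10×1.008 + 2×15.999 = 102.13 g/mol.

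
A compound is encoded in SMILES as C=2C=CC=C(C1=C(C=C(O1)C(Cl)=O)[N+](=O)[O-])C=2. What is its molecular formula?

C11H6ClNO4

Heavy atoms from the SMILES: 11 C, 1 Cl, 1 N, 4 O.
Implicit hydrogens by atom environment:
  6 × C (aromatic): 1 H each → 6
  4 × C (aromatic): no H
  2 × O: no H
  1 × C: no H
  1 × Cl: no H
  1 × N (charge +1): no H
  1 × O (aromatic): no H
  1 × O (charge -1): no H
  Total hydrogens = 6.
Molecular formula: C11H6ClNO4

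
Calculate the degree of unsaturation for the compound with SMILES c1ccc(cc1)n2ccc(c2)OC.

Molecular formula from the SMILES: C11H11NO.
DoU = (2C + 2 + N − H − X)/2 = (2·11 + 2 + 1 − 11 − 0)/2 = 14/2 = 7.
(Structurally: 2 ring(s) + 5 π bond(s) = 7.)

7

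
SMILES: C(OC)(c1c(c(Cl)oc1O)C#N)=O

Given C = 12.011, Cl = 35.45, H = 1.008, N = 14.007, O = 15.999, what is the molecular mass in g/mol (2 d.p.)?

Molecular formula: C7H4ClNO4.
M = 7×12.011 + 1×35.45 + 4×1.008 + 1×14.007 + 4×15.999 = 201.56 g/mol.

201.56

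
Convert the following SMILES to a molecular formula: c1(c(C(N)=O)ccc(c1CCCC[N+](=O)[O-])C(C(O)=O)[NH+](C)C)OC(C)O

Heavy atoms from the SMILES: 17 C, 3 N, 7 O.
Implicit hydrogens by atom environment:
  4 × C: 2 H each → 8
  4 × C (aromatic): no H
  4 × O: no H
  3 × C: 3 H each → 9
  2 × C (aromatic): 1 H each → 2
  2 × C: 1 H each → 2
  2 × C: no H
  2 × O: 1 H each → 2
  1 × N: 2 H
  1 × N (charge +1): 1 H
  1 × N (charge +1): no H
  1 × O (charge -1): no H
  Total hydrogens = 26.
Net charge +1.
Molecular formula: C17H26N3O7+

C17H26N3O7+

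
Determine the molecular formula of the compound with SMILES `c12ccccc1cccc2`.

C10H8

Heavy atoms from the SMILES: 10 C.
Implicit hydrogens by atom environment:
  8 × C (aromatic): 1 H each → 8
  2 × C (aromatic): no H
  Total hydrogens = 8.
Molecular formula: C10H8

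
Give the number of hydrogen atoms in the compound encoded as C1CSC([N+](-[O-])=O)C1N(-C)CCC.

Hydrogens are implicit in SMILES; fill each atom to its normal valence:
  4 × C: 2 H each → 8
  2 × C: 3 H each → 6
  2 × C: 1 H each → 2
  1 × N (charge +1): no H
  1 × N: no H
  1 × O: no H
  1 × O (charge -1): no H
  1 × S: no H
  Total hydrogens = 16.

16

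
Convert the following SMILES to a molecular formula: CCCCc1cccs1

C8H12S

Heavy atoms from the SMILES: 8 C, 1 S.
Implicit hydrogens by atom environment:
  3 × C: 2 H each → 6
  3 × C (aromatic): 1 H each → 3
  1 × C: 3 H
  1 × C (aromatic): no H
  1 × S (aromatic): no H
  Total hydrogens = 12.
Molecular formula: C8H12S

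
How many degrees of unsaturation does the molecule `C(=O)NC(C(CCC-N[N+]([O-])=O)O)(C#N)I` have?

4

Molecular formula from the SMILES: C7H11IN4O4.
DoU = (2C + 2 + N − H − X)/2 = (2·7 + 2 + 4 − 11 − 1)/2 = 8/2 = 4.
(Structurally: 0 ring(s) + 4 π bond(s) = 4.)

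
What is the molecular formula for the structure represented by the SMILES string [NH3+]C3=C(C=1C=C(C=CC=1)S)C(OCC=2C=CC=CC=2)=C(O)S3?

Heavy atoms from the SMILES: 17 C, 1 N, 2 O, 2 S.
Implicit hydrogens by atom environment:
  9 × C (aromatic): 1 H each → 9
  7 × C (aromatic): no H
  1 × C: 2 H
  1 × N (charge +1): 3 H
  1 × O: 1 H
  1 × O: no H
  1 × S: 1 H
  1 × S (aromatic): no H
  Total hydrogens = 16.
Net charge +1.
Molecular formula: C17H16NO2S2+

C17H16NO2S2+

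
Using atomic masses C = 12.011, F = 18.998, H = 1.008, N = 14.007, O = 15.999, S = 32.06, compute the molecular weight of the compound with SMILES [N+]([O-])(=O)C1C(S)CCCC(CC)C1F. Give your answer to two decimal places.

221.29

Molecular formula: C9H16FNO2S.
M = 9×12.011 + 1×18.998 + 16×1.008 + 1×14.007 + 2×15.999 + 1×32.06 = 221.29 g/mol.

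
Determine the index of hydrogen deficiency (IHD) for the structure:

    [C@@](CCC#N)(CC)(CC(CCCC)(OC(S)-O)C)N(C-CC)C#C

4

Molecular formula from the SMILES: C19H34N2O2S.
DoU = (2C + 2 + N − H − X)/2 = (2·19 + 2 + 2 − 34 − 0)/2 = 8/2 = 4.
(Structurally: 0 ring(s) + 4 π bond(s) = 4.)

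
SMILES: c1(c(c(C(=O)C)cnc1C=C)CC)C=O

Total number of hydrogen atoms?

13

Hydrogens are implicit in SMILES; fill each atom to its normal valence:
  4 × C (aromatic): no H
  2 × C: 3 H each → 6
  2 × C: 2 H each → 4
  2 × C: 1 H each → 2
  2 × O: no H
  1 × C (aromatic): 1 H
  1 × C: no H
  1 × N (aromatic): no H
  Total hydrogens = 13.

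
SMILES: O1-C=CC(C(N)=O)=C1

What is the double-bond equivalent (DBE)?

Molecular formula from the SMILES: C5H5NO2.
DoU = (2C + 2 + N − H − X)/2 = (2·5 + 2 + 1 − 5 − 0)/2 = 8/2 = 4.
(Structurally: 1 ring(s) + 3 π bond(s) = 4.)

4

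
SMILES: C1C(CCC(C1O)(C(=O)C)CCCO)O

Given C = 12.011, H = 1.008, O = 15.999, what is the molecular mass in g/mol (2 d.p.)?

Molecular formula: C11H20O4.
M = 11×12.011 + 20×1.008 + 4×15.999 = 216.28 g/mol.

216.28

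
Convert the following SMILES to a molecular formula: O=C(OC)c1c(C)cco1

Heavy atoms from the SMILES: 7 C, 3 O.
Implicit hydrogens by atom environment:
  2 × C: 3 H each → 6
  2 × C (aromatic): 1 H each → 2
  2 × C (aromatic): no H
  2 × O: no H
  1 × C: no H
  1 × O (aromatic): no H
  Total hydrogens = 8.
Molecular formula: C7H8O3

C7H8O3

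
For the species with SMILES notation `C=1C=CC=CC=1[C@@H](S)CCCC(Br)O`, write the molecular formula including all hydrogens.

C11H15BrOS

Heavy atoms from the SMILES: 1 Br, 11 C, 1 O, 1 S.
Implicit hydrogens by atom environment:
  5 × C (aromatic): 1 H each → 5
  3 × C: 2 H each → 6
  2 × C: 1 H each → 2
  1 × Br: no H
  1 × C (aromatic): no H
  1 × O: 1 H
  1 × S: 1 H
  Total hydrogens = 15.
Molecular formula: C11H15BrOS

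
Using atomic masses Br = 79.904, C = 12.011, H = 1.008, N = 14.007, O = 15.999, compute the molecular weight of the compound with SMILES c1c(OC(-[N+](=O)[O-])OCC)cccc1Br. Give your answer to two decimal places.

Molecular formula: C9H10BrNO4.
M = 1×79.904 + 9×12.011 + 10×1.008 + 1×14.007 + 4×15.999 = 276.09 g/mol.

276.09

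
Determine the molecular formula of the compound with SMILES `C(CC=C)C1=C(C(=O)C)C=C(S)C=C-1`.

Heavy atoms from the SMILES: 12 C, 1 O, 1 S.
Implicit hydrogens by atom environment:
  3 × C: 2 H each → 6
  3 × C (aromatic): 1 H each → 3
  3 × C (aromatic): no H
  1 × C: 3 H
  1 × C: 1 H
  1 × C: no H
  1 × O: no H
  1 × S: 1 H
  Total hydrogens = 14.
Molecular formula: C12H14OS

C12H14OS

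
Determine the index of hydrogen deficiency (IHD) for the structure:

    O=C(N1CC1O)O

Molecular formula from the SMILES: C3H5NO3.
DoU = (2C + 2 + N − H − X)/2 = (2·3 + 2 + 1 − 5 − 0)/2 = 4/2 = 2.
(Structurally: 1 ring(s) + 1 π bond(s) = 2.)

2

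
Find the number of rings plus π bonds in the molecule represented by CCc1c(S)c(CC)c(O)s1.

Molecular formula from the SMILES: C8H12OS2.
DoU = (2C + 2 + N − H − X)/2 = (2·8 + 2 + 0 − 12 − 0)/2 = 6/2 = 3.
(Structurally: 1 ring(s) + 2 π bond(s) = 3.)

3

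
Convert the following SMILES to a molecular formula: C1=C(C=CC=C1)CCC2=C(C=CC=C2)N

Heavy atoms from the SMILES: 14 C, 1 N.
Implicit hydrogens by atom environment:
  9 × C (aromatic): 1 H each → 9
  3 × C (aromatic): no H
  2 × C: 2 H each → 4
  1 × N: 2 H
  Total hydrogens = 15.
Molecular formula: C14H15N

C14H15N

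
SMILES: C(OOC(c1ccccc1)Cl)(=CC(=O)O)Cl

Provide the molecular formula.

C10H8Cl2O4

Heavy atoms from the SMILES: 10 C, 2 Cl, 4 O.
Implicit hydrogens by atom environment:
  5 × C (aromatic): 1 H each → 5
  3 × O: no H
  2 × C: 1 H each → 2
  2 × C: no H
  2 × Cl: no H
  1 × C (aromatic): no H
  1 × O: 1 H
  Total hydrogens = 8.
Molecular formula: C10H8Cl2O4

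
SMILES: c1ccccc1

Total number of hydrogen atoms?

Hydrogens are implicit in SMILES; fill each atom to its normal valence:
  6 × C (aromatic): 1 H each → 6
  Total hydrogens = 6.

6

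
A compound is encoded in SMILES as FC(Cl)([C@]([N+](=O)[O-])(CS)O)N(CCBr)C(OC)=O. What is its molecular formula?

Heavy atoms from the SMILES: 1 Br, 7 C, 1 Cl, 1 F, 2 N, 5 O, 1 S.
Implicit hydrogens by atom environment:
  3 × C: 2 H each → 6
  3 × C: no H
  3 × O: no H
  1 × Br: no H
  1 × C: 3 H
  1 × Cl: no H
  1 × F: no H
  1 × N: no H
  1 × N (charge +1): no H
  1 × O: 1 H
  1 × O (charge -1): no H
  1 × S: 1 H
  Total hydrogens = 11.
Molecular formula: C7H11BrClFN2O5S

C7H11BrClFN2O5S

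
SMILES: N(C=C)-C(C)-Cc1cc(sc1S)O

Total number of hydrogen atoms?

13

Hydrogens are implicit in SMILES; fill each atom to its normal valence:
  3 × C (aromatic): no H
  2 × C: 2 H each → 4
  2 × C: 1 H each → 2
  1 × C: 3 H
  1 × C (aromatic): 1 H
  1 × N: 1 H
  1 × O: 1 H
  1 × S: 1 H
  1 × S (aromatic): no H
  Total hydrogens = 13.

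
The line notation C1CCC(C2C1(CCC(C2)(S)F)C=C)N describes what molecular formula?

C12H20FNS

Heavy atoms from the SMILES: 12 C, 1 F, 1 N, 1 S.
Implicit hydrogens by atom environment:
  7 × C: 2 H each → 14
  3 × C: 1 H each → 3
  2 × C: no H
  1 × F: no H
  1 × N: 2 H
  1 × S: 1 H
  Total hydrogens = 20.
Molecular formula: C12H20FNS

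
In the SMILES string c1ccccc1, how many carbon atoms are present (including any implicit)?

The symbol for carbon appears 6 times in the SMILES. Lowercase c denotes aromatic carbon and counts toward C.

6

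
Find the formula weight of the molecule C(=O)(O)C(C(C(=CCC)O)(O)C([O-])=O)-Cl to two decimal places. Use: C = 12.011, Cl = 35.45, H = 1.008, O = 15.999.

237.61

Molecular formula: C8H10ClO6-.
M = 8×12.011 + 1×35.45 + 10×1.008 + 6×15.999 = 237.61 g/mol.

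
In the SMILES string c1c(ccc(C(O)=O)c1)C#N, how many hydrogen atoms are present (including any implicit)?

Hydrogens are implicit in SMILES; fill each atom to its normal valence:
  4 × C (aromatic): 1 H each → 4
  2 × C (aromatic): no H
  2 × C: no H
  1 × N: no H
  1 × O: 1 H
  1 × O: no H
  Total hydrogens = 5.

5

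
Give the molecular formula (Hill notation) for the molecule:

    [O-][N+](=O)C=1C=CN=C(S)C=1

Heavy atoms from the SMILES: 5 C, 2 N, 2 O, 1 S.
Implicit hydrogens by atom environment:
  3 × C (aromatic): 1 H each → 3
  2 × C (aromatic): no H
  1 × N (aromatic): no H
  1 × N (charge +1): no H
  1 × O: no H
  1 × O (charge -1): no H
  1 × S: 1 H
  Total hydrogens = 4.
Molecular formula: C5H4N2O2S

C5H4N2O2S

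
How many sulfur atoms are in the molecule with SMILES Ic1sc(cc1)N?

The symbol for sulfur appears 1 time in the SMILES.

1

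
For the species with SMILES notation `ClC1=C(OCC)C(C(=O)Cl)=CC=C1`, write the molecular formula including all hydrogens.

Heavy atoms from the SMILES: 9 C, 2 Cl, 2 O.
Implicit hydrogens by atom environment:
  3 × C (aromatic): 1 H each → 3
  3 × C (aromatic): no H
  2 × Cl: no H
  2 × O: no H
  1 × C: 3 H
  1 × C: 2 H
  1 × C: no H
  Total hydrogens = 8.
Molecular formula: C9H8Cl2O2

C9H8Cl2O2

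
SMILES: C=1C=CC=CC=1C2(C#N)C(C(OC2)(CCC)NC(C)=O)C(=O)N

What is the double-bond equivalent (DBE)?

9

Molecular formula from the SMILES: C17H21N3O3.
DoU = (2C + 2 + N − H − X)/2 = (2·17 + 2 + 3 − 21 − 0)/2 = 18/2 = 9.
(Structurally: 2 ring(s) + 7 π bond(s) = 9.)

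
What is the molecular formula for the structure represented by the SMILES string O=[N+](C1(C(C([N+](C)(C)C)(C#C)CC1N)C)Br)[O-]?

C11H19BrN3O2+

Heavy atoms from the SMILES: 1 Br, 11 C, 3 N, 2 O.
Implicit hydrogens by atom environment:
  4 × C: 3 H each → 12
  3 × C: 1 H each → 3
  3 × C: no H
  2 × N (charge +1): no H
  1 × Br: no H
  1 × C: 2 H
  1 × N: 2 H
  1 × O: no H
  1 × O (charge -1): no H
  Total hydrogens = 19.
Net charge +1.
Molecular formula: C11H19BrN3O2+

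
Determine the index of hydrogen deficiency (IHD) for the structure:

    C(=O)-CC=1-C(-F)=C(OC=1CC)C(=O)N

Molecular formula from the SMILES: C9H10FNO3.
DoU = (2C + 2 + N − H − X)/2 = (2·9 + 2 + 1 − 10 − 1)/2 = 10/2 = 5.
(Structurally: 1 ring(s) + 4 π bond(s) = 5.)

5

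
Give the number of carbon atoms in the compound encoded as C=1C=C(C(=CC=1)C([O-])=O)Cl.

7

The symbol for carbon appears 7 times in the SMILES. (Cl is a single chlorine, not C + l.)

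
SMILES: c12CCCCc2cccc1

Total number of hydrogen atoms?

Hydrogens are implicit in SMILES; fill each atom to its normal valence:
  4 × C: 2 H each → 8
  4 × C (aromatic): 1 H each → 4
  2 × C (aromatic): no H
  Total hydrogens = 12.

12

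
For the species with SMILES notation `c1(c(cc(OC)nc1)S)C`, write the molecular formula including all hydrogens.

Heavy atoms from the SMILES: 7 C, 1 N, 1 O, 1 S.
Implicit hydrogens by atom environment:
  3 × C (aromatic): no H
  2 × C: 3 H each → 6
  2 × C (aromatic): 1 H each → 2
  1 × N (aromatic): no H
  1 × O: no H
  1 × S: 1 H
  Total hydrogens = 9.
Molecular formula: C7H9NOS

C7H9NOS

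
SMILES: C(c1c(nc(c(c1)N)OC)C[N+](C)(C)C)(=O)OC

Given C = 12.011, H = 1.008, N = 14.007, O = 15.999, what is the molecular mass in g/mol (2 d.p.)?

Molecular formula: C12H20N3O3+.
M = 12×12.011 + 20×1.008 + 3×14.007 + 3×15.999 = 254.31 g/mol.

254.31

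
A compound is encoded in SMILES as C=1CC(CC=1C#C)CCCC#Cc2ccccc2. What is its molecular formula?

Heavy atoms from the SMILES: 18 C.
Implicit hydrogens by atom environment:
  5 × C: 2 H each → 10
  5 × C (aromatic): 1 H each → 5
  4 × C: no H
  3 × C: 1 H each → 3
  1 × C (aromatic): no H
  Total hydrogens = 18.
Molecular formula: C18H18

C18H18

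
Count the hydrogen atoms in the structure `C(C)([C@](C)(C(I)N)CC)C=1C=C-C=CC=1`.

Hydrogens are implicit in SMILES; fill each atom to its normal valence:
  5 × C (aromatic): 1 H each → 5
  3 × C: 3 H each → 9
  2 × C: 1 H each → 2
  1 × C: 2 H
  1 × C: no H
  1 × C (aromatic): no H
  1 × I: no H
  1 × N: 2 H
  Total hydrogens = 20.

20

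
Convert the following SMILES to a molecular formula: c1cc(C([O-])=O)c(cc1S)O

Heavy atoms from the SMILES: 7 C, 3 O, 1 S.
Implicit hydrogens by atom environment:
  3 × C (aromatic): 1 H each → 3
  3 × C (aromatic): no H
  1 × C: no H
  1 × O: 1 H
  1 × O: no H
  1 × O (charge -1): no H
  1 × S: 1 H
  Total hydrogens = 5.
Net charge -1.
Molecular formula: C7H5O3S-

C7H5O3S-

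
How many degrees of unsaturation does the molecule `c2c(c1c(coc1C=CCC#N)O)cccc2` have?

10

Molecular formula from the SMILES: C14H11NO2.
DoU = (2C + 2 + N − H − X)/2 = (2·14 + 2 + 1 − 11 − 0)/2 = 20/2 = 10.
(Structurally: 2 ring(s) + 8 π bond(s) = 10.)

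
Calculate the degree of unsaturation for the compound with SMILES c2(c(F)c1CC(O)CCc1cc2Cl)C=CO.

6

Molecular formula from the SMILES: C12H12ClFO2.
DoU = (2C + 2 + N − H − X)/2 = (2·12 + 2 + 0 − 12 − 2)/2 = 12/2 = 6.
(Structurally: 2 ring(s) + 4 π bond(s) = 6.)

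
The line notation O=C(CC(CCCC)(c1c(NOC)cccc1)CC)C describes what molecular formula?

C17H27NO2

Heavy atoms from the SMILES: 17 C, 1 N, 2 O.
Implicit hydrogens by atom environment:
  5 × C: 2 H each → 10
  4 × C: 3 H each → 12
  4 × C (aromatic): 1 H each → 4
  2 × C: no H
  2 × C (aromatic): no H
  2 × O: no H
  1 × N: 1 H
  Total hydrogens = 27.
Molecular formula: C17H27NO2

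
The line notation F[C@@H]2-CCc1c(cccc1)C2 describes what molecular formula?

Heavy atoms from the SMILES: 10 C, 1 F.
Implicit hydrogens by atom environment:
  4 × C (aromatic): 1 H each → 4
  3 × C: 2 H each → 6
  2 × C (aromatic): no H
  1 × C: 1 H
  1 × F: no H
  Total hydrogens = 11.
Molecular formula: C10H11F

C10H11F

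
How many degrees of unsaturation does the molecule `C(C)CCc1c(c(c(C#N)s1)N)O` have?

5

Molecular formula from the SMILES: C9H12N2OS.
DoU = (2C + 2 + N − H − X)/2 = (2·9 + 2 + 2 − 12 − 0)/2 = 10/2 = 5.
(Structurally: 1 ring(s) + 4 π bond(s) = 5.)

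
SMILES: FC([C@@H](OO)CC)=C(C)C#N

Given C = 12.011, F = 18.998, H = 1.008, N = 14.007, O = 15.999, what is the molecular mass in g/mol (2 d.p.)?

159.16

Molecular formula: C7H10FNO2.
M = 7×12.011 + 1×18.998 + 10×1.008 + 1×14.007 + 2×15.999 = 159.16 g/mol.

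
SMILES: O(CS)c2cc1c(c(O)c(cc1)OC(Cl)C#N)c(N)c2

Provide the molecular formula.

Heavy atoms from the SMILES: 13 C, 1 Cl, 2 N, 3 O, 1 S.
Implicit hydrogens by atom environment:
  6 × C (aromatic): no H
  4 × C (aromatic): 1 H each → 4
  2 × O: no H
  1 × C: 2 H
  1 × C: 1 H
  1 × C: no H
  1 × Cl: no H
  1 × N: 2 H
  1 × N: no H
  1 × O: 1 H
  1 × S: 1 H
  Total hydrogens = 11.
Molecular formula: C13H11ClN2O3S

C13H11ClN2O3S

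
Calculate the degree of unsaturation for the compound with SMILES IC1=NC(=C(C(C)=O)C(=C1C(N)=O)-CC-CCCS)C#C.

Molecular formula from the SMILES: C15H17IN2O2S.
DoU = (2C + 2 + N − H − X)/2 = (2·15 + 2 + 2 − 17 − 1)/2 = 16/2 = 8.
(Structurally: 1 ring(s) + 7 π bond(s) = 8.)

8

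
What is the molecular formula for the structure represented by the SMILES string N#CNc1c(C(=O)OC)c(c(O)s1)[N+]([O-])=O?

Heavy atoms from the SMILES: 7 C, 3 N, 5 O, 1 S.
Implicit hydrogens by atom environment:
  4 × C (aromatic): no H
  3 × O: no H
  2 × C: no H
  1 × C: 3 H
  1 × N: 1 H
  1 × N (charge +1): no H
  1 × N: no H
  1 × O: 1 H
  1 × O (charge -1): no H
  1 × S (aromatic): no H
  Total hydrogens = 5.
Molecular formula: C7H5N3O5S

C7H5N3O5S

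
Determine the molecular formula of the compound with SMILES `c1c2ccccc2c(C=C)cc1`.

C12H10

Heavy atoms from the SMILES: 12 C.
Implicit hydrogens by atom environment:
  7 × C (aromatic): 1 H each → 7
  3 × C (aromatic): no H
  1 × C: 2 H
  1 × C: 1 H
  Total hydrogens = 10.
Molecular formula: C12H10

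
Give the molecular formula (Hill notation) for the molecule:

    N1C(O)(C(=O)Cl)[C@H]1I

Heavy atoms from the SMILES: 3 C, 1 Cl, 1 I, 1 N, 2 O.
Implicit hydrogens by atom environment:
  2 × C: no H
  1 × C: 1 H
  1 × Cl: no H
  1 × I: no H
  1 × N: 1 H
  1 × O: 1 H
  1 × O: no H
  Total hydrogens = 3.
Molecular formula: C3H3ClINO2

C3H3ClINO2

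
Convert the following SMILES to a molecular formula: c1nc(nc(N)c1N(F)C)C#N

Heavy atoms from the SMILES: 6 C, 1 F, 5 N.
Implicit hydrogens by atom environment:
  3 × C (aromatic): no H
  2 × N (aromatic): no H
  2 × N: no H
  1 × C: 3 H
  1 × C (aromatic): 1 H
  1 × C: no H
  1 × F: no H
  1 × N: 2 H
  Total hydrogens = 6.
Molecular formula: C6H6FN5

C6H6FN5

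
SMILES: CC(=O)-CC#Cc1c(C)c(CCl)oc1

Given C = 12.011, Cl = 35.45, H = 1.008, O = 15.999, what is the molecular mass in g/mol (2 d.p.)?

Molecular formula: C11H11ClO2.
M = 11×12.011 + 1×35.45 + 11×1.008 + 2×15.999 = 210.66 g/mol.

210.66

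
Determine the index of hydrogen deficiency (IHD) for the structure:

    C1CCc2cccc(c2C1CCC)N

5

Molecular formula from the SMILES: C13H19N.
DoU = (2C + 2 + N − H − X)/2 = (2·13 + 2 + 1 − 19 − 0)/2 = 10/2 = 5.
(Structurally: 2 ring(s) + 3 π bond(s) = 5.)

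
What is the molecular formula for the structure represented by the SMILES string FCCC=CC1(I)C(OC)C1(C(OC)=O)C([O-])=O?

Heavy atoms from the SMILES: 11 C, 1 F, 1 I, 5 O.
Implicit hydrogens by atom environment:
  4 × C: no H
  4 × O: no H
  3 × C: 1 H each → 3
  2 × C: 3 H each → 6
  2 × C: 2 H each → 4
  1 × F: no H
  1 × I: no H
  1 × O (charge -1): no H
  Total hydrogens = 13.
Net charge -1.
Molecular formula: C11H13FIO5-

C11H13FIO5-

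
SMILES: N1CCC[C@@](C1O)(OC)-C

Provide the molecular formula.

C7H15NO2

Heavy atoms from the SMILES: 7 C, 1 N, 2 O.
Implicit hydrogens by atom environment:
  3 × C: 2 H each → 6
  2 × C: 3 H each → 6
  1 × C: 1 H
  1 × C: no H
  1 × N: 1 H
  1 × O: 1 H
  1 × O: no H
  Total hydrogens = 15.
Molecular formula: C7H15NO2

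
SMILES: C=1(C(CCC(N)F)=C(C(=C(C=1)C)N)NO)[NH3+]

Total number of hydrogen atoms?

Hydrogens are implicit in SMILES; fill each atom to its normal valence:
  5 × C (aromatic): no H
  2 × C: 2 H each → 4
  2 × N: 2 H each → 4
  1 × C: 3 H
  1 × C (aromatic): 1 H
  1 × C: 1 H
  1 × F: no H
  1 × N (charge +1): 3 H
  1 × N: 1 H
  1 × O: 1 H
  Total hydrogens = 18.

18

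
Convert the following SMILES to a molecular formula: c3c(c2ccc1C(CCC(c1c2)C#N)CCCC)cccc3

C21H23N

Heavy atoms from the SMILES: 21 C, 1 N.
Implicit hydrogens by atom environment:
  8 × C (aromatic): 1 H each → 8
  5 × C: 2 H each → 10
  4 × C (aromatic): no H
  2 × C: 1 H each → 2
  1 × C: 3 H
  1 × C: no H
  1 × N: no H
  Total hydrogens = 23.
Molecular formula: C21H23N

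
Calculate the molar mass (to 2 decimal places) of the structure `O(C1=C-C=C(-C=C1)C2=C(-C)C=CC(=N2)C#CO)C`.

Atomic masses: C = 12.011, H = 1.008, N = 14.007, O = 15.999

239.27

Molecular formula: C15H13NO2.
M = 15×12.011 + 13×1.008 + 1×14.007 + 2×15.999 = 239.27 g/mol.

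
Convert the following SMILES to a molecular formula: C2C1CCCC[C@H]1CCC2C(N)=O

Heavy atoms from the SMILES: 11 C, 1 N, 1 O.
Implicit hydrogens by atom environment:
  7 × C: 2 H each → 14
  3 × C: 1 H each → 3
  1 × C: no H
  1 × N: 2 H
  1 × O: no H
  Total hydrogens = 19.
Molecular formula: C11H19NO

C11H19NO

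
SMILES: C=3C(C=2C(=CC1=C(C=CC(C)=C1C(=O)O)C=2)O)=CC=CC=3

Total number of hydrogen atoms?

14

Hydrogens are implicit in SMILES; fill each atom to its normal valence:
  9 × C (aromatic): 1 H each → 9
  7 × C (aromatic): no H
  2 × O: 1 H each → 2
  1 × C: 3 H
  1 × C: no H
  1 × O: no H
  Total hydrogens = 14.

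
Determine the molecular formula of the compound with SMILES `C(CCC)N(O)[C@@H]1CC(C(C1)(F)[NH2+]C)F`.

Heavy atoms from the SMILES: 10 C, 2 F, 2 N, 1 O.
Implicit hydrogens by atom environment:
  5 × C: 2 H each → 10
  2 × C: 3 H each → 6
  2 × C: 1 H each → 2
  2 × F: no H
  1 × C: no H
  1 × N (charge +1): 2 H
  1 × N: no H
  1 × O: 1 H
  Total hydrogens = 21.
Net charge +1.
Molecular formula: C10H21F2N2O+

C10H21F2N2O+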